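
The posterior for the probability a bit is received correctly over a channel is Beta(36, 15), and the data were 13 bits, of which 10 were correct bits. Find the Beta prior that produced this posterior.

Beta is conjugate to the binomial likelihood: posterior = Beta(α+s, β+f).
Subtract the data counts: 36−10=26, 15−3=12.

Beta(26, 12)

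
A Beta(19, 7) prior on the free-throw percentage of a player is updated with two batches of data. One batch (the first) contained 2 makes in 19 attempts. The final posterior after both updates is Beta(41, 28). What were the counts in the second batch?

20 makes and 4 misses

Sequential conjugate updates are equivalent to a single update on the pooled data, so total successes = posterior α − prior α and total failures = posterior β − prior β.
Total across both batches: 41−19=22 makes, 28−7=21 misses.
Subtract the first batch: 22−2=20 makes and 21−17=4 misses.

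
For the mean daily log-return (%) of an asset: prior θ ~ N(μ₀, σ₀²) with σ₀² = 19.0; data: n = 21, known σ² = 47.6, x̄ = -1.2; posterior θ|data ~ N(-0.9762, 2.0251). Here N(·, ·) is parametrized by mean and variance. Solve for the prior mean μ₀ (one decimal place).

With known observation variance, the Normal–Normal posterior has precision τ_n = τ₀ + n/σ² and mean μ_n = (τ₀μ₀ + (n/σ²)x̄)/τ_n.
Here τ₀ = 1/19.0 = 0.052632 and τ_data = 21/47.6 = 0.441176, so τ_n = 0.493808.
Rearranging for μ₀: μ₀ = (μ_n·τ_n − τ_data·x̄)/τ₀ = (-0.9762·0.493808 − 0.441176·-1.2) / 0.052632 = 0.047356/0.052632 ≈ 0.9.

μ₀ = 0.9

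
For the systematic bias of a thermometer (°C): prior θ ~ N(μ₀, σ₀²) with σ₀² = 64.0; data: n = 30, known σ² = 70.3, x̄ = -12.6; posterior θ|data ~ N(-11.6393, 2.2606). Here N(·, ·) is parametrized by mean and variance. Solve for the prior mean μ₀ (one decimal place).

With known observation variance, the Normal–Normal posterior has precision τ_n = τ₀ + n/σ² and mean μ_n = (τ₀μ₀ + (n/σ²)x̄)/τ_n.
Here τ₀ = 1/64.0 = 0.015625 and τ_data = 30/70.3 = 0.426743, so τ_n = 0.442368.
Rearranging for μ₀: μ₀ = (μ_n·τ_n − τ_data·x̄)/τ₀ = (-11.6393·0.442368 − 0.426743·-12.6) / 0.015625 = 0.228108/0.015625 ≈ 14.6.

μ₀ = 14.6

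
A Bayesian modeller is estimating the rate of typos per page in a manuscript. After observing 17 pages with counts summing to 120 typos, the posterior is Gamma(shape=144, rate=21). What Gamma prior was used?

A Gamma(α, β) prior (rate parametrization) on a Poisson rate with n observations summing to S gives posterior Gamma(α+S, β+n).
So α = 144 − 120 = 24 and β = 21 − 17 = 4.

Gamma(shape=24, rate=4)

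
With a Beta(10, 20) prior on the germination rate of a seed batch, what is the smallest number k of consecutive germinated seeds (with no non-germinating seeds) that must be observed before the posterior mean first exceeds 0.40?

After k germinated seeds and 0 non-germinating seeds the posterior is Beta(10+k, 20), with mean (10+k)/(10+20+k).
Set (10+k)/(30+k) > 0.40 and solve: k > (0.40·30 − 10)/(1 − 0.40) = 3.333.
The smallest integer exceeding 3.333 is 4.

k = 4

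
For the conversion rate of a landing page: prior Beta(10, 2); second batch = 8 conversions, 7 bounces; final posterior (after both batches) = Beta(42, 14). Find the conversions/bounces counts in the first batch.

24 conversions and 5 bounces

Sequential conjugate updates are equivalent to a single update on the pooled data, so total successes = posterior α − prior α and total failures = posterior β − prior β.
Total across both batches: 42−10=32 conversions, 14−2=12 bounces.
Subtract the second batch: 32−8=24 conversions and 12−7=5 bounces.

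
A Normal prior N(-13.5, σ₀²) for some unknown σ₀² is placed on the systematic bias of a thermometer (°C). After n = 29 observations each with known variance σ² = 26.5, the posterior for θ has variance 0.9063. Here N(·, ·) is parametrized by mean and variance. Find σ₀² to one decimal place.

σ₀² = 110.5

Posterior precision equals prior precision plus data precision: 1/σ_n² = 1/σ₀² + n/σ².
So 1/σ₀² = 1/0.9063 − 29/26.5 = 1.103387 − 1.094340 = 0.009047.
Hence σ₀² = 1/0.009047 ≈ 110.5.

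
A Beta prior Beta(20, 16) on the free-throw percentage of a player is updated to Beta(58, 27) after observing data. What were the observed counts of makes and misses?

38 makes and 11 misses

A Beta(α, β) prior with s successes and f failures in binomial data gives a Beta(α+s, β+f) posterior.
Match parameters: s=58−20=38, f=27−16=11.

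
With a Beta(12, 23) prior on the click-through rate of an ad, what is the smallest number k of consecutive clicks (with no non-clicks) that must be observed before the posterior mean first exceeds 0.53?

k = 14

After k clicks and 0 non-clicks the posterior is Beta(12+k, 23), with mean (12+k)/(12+23+k).
Set (12+k)/(35+k) > 0.53 and solve: k > (0.53·35 − 12)/(1 − 0.53) = 13.936.
The smallest integer exceeding 13.936 is 14, and checking k=14: (26)/(49) = 0.5306 > 0.53.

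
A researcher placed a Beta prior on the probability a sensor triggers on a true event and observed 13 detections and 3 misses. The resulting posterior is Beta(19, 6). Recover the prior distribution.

Beta(6, 3)

Under Beta–binomial conjugacy the posterior parameters are (a+s, b+f).
Subtract the data counts: 19−13=6, 6−3=3.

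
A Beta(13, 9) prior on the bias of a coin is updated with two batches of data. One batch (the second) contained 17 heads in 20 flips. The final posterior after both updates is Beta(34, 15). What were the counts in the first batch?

4 heads and 3 tails

Sequential conjugate updates are equivalent to a single update on the pooled data, so total successes = posterior α − prior α and total failures = posterior β − prior β.
Total across both batches: 34−13=21 heads, 15−9=6 tails.
Subtract the second batch: 21−17=4 heads and 6−3=3 tails.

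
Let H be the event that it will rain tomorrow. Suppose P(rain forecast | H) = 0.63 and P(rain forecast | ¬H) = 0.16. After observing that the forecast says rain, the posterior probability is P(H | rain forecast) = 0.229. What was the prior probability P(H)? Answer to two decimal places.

In odds form, posterior odds = prior odds × likelihood ratio, so prior odds = posterior odds ÷ LR.
Posterior odds = 0.229/(1−0.229) = 0.2970. LR = 0.63/0.16 = 3.9375.
Prior odds = 0.2970/3.9375 = 0.0754, so P(H) = 0.0754/(1+0.0754) ≈ 0.07.

P(H) = 0.07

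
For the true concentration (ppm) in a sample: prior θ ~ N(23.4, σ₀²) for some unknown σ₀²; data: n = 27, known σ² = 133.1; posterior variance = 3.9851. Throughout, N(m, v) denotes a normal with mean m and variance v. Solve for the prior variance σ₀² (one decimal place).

For the Normal–Normal model with known σ², precisions add: τ_n = τ₀ + n/σ².
So 1/σ₀² = 1/3.9851 − 27/133.1 = 0.250935 − 0.202855 = 0.048080.
Hence σ₀² = 1/0.048080 ≈ 20.8.

σ₀² = 20.8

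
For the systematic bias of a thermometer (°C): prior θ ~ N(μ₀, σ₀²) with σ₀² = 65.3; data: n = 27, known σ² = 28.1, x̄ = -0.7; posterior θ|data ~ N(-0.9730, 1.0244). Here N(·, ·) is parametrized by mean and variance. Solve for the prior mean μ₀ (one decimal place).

μ₀ = -18.1

With known observation variance, the Normal–Normal posterior has precision τ_n = τ₀ + n/σ² and mean μ_n = (τ₀μ₀ + (n/σ²)x̄)/τ_n.
Here τ₀ = 1/65.3 = 0.015314 and τ_data = 27/28.1 = 0.960854, so τ_n = 0.976168.
Rearranging for μ₀: μ₀ = (μ_n·τ_n − τ_data·x̄)/τ₀ = (-0.9730·0.976168 − 0.960854·-0.7) / 0.015314 = -0.277214/0.015314 ≈ -18.1.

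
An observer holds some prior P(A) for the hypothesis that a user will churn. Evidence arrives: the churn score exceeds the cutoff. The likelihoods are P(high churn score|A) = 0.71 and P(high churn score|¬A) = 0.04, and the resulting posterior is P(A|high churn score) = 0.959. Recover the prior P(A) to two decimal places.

P(A) = 0.57

In odds form, posterior odds = prior odds × likelihood ratio, so prior odds = posterior odds ÷ LR.
Posterior odds = 0.959/(1−0.959) = 23.3902. LR = 0.71/0.04 = 17.7500.
Prior odds = 23.3902/17.7500 = 1.3178, so P(A) = 1.3178/(1+1.3178) ≈ 0.57.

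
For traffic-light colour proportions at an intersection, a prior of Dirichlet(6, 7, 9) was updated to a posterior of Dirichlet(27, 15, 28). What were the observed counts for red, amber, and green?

counts (21, 8, 19)

For a Dirichlet(α) prior with multinomial counts c, the posterior is Dirichlet(α + c) componentwise.
Counts are posterior − prior componentwise: 27−6=21, 15−7=8, 28−9=19.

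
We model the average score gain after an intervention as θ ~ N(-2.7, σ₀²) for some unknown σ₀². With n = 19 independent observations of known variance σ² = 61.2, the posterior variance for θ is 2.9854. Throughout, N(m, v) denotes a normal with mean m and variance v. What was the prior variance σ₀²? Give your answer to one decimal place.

For the Normal–Normal model with known σ², precisions add: τ_n = τ₀ + n/σ².
So 1/σ₀² = 1/2.9854 − 19/61.2 = 0.334963 − 0.310458 = 0.024505.
Hence σ₀² = 1/0.024505 ≈ 40.8.

σ₀² = 40.8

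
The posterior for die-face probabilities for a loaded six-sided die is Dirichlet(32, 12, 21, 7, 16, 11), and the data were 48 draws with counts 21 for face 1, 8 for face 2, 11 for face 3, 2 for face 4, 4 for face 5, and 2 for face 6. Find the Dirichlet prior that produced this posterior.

Dirichlet(11, 4, 10, 5, 12, 9)

For a Dirichlet(α) prior with multinomial counts c, the posterior is Dirichlet(α + c) componentwise.
Subtract each count from the matching posterior parameter: 32−21=11, 12−8=4, 21−11=10, 7−2=5, 16−4=12, 11−2=9.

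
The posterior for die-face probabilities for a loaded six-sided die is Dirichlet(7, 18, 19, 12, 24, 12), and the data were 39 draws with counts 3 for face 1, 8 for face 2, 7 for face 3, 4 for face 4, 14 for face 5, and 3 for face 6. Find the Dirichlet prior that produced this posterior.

Dirichlet(4, 10, 12, 8, 10, 9)

For a Dirichlet(α) prior with multinomial counts c, the posterior is Dirichlet(α + c) componentwise.
Subtract each count from the matching posterior parameter: 7−3=4, 18−8=10, 19−7=12, 12−4=8, 24−14=10, 12−3=9.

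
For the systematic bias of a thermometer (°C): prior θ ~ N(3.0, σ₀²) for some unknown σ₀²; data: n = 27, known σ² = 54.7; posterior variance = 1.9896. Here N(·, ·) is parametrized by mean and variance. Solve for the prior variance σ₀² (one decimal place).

For the Normal–Normal model with known σ², precisions add: τ_n = τ₀ + n/σ².
So 1/σ₀² = 1/1.9896 − 27/54.7 = 0.502614 − 0.493601 = 0.009013.
Hence σ₀² = 1/0.009013 ≈ 111.0.

σ₀² = 111.0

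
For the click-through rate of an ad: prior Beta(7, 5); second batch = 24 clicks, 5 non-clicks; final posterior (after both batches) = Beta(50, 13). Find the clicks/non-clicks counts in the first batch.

Sequential conjugate updates are equivalent to a single update on the pooled data, so total successes = posterior α − prior α and total failures = posterior β − prior β.
Total across both batches: 50−7=43 clicks, 13−5=8 non-clicks.
Subtract the second batch: 43−24=19 clicks and 8−5=3 non-clicks.

19 clicks and 3 non-clicks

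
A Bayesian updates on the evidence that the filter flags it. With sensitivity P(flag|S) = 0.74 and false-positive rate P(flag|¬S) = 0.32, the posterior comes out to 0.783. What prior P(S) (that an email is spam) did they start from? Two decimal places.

P(S) = 0.61

In odds form, posterior odds = prior odds × likelihood ratio, so prior odds = posterior odds ÷ LR.
Posterior odds = 0.783/(1−0.783) = 3.6083. LR = 0.74/0.32 = 2.3125.
Prior odds = 3.6083/2.3125 = 1.5603, so P(S) = 1.5603/(1+1.5603) ≈ 0.61.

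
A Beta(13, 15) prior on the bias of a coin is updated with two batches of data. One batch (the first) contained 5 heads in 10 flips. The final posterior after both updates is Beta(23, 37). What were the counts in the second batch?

Sequential conjugate updates are equivalent to a single update on the pooled data, so total successes = posterior α − prior α and total failures = posterior β − prior β.
Total across both batches: 23−13=10 heads, 37−15=22 tails.
Subtract the first batch: 10−5=5 heads and 22−5=17 tails.

5 heads and 17 tails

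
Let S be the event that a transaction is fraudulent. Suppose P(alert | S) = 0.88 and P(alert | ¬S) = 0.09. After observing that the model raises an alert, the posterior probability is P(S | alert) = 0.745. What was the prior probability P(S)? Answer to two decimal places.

P(S) = 0.23

Bayes' rule in odds form gives O(S|E) = O(S)·[P(E|S)/P(E|¬S)], hence O(S) = O(S|E)/LR.
Posterior odds = 0.745/(1−0.745) = 2.9216. LR = 0.88/0.09 = 9.7778.
Prior odds = 2.9216/9.7778 = 0.2988, so P(S) = 0.2988/(1+0.2988) ≈ 0.23.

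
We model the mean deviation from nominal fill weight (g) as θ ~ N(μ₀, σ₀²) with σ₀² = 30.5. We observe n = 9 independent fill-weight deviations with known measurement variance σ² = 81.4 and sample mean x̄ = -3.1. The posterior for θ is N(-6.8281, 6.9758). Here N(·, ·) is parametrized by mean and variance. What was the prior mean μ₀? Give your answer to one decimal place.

μ₀ = -19.4

The posterior mean is a precision-weighted average: μ_n = (τ₀μ₀ + τ_data·x̄)/(τ₀+τ_data), with τ₀=1/σ₀² and τ_data=n/σ².
Here τ₀ = 1/30.5 = 0.032787 and τ_data = 9/81.4 = 0.110565, so τ_n = 0.143352.
Rearranging for μ₀: μ₀ = (μ_n·τ_n − τ_data·x̄)/τ₀ = (-6.8281·0.143352 − 0.110565·-3.1) / 0.032787 = -0.636070/0.032787 ≈ -19.4.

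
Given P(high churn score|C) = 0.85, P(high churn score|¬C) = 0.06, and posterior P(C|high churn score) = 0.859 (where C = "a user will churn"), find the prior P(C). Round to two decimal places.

P(C) = 0.30

Bayes' rule in odds form gives O(C|E) = O(C)·[P(E|C)/P(E|¬C)], hence O(C) = O(C|E)/LR.
Posterior odds = 0.859/(1−0.859) = 6.0922. LR = 0.85/0.06 = 14.1667.
Prior odds = 6.0922/14.1667 = 0.4300, so P(C) = 0.4300/(1+0.4300) ≈ 0.30.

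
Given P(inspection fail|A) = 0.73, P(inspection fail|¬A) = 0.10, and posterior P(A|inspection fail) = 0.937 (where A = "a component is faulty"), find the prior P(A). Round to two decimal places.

In odds form, posterior odds = prior odds × likelihood ratio, so prior odds = posterior odds ÷ LR.
Posterior odds = 0.937/(1−0.937) = 14.8730. LR = 0.73/0.10 = 7.3000.
Prior odds = 14.8730/7.3000 = 2.0374, so P(A) = 2.0374/(1+2.0374) ≈ 0.67.

P(A) = 0.67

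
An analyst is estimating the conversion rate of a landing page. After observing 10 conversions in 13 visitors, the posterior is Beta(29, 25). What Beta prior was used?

Beta is conjugate to the binomial likelihood: posterior = Beta(a+s, b+f).
Subtract the data counts: 29−10=19, 25−3=22.

Beta(19, 22)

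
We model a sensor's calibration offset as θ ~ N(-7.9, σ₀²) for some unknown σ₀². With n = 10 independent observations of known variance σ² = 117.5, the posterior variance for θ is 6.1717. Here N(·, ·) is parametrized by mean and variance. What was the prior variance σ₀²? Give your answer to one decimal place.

σ₀² = 13.0

For the Normal–Normal model with known σ², precisions add: τ_n = τ₀ + n/σ².
So 1/σ₀² = 1/6.1717 − 10/117.5 = 0.162030 − 0.085106 = 0.076924.
Hence σ₀² = 1/0.076924 ≈ 13.0.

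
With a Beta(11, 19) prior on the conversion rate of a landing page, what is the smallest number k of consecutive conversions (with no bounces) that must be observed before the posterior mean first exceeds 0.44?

k = 4

After k conversions and 0 bounces the posterior is Beta(11+k, 19), with mean (11+k)/(11+19+k).
Set (11+k)/(30+k) > 0.44 and solve: k > (0.44·30 − 11)/(1 − 0.44) = 3.929.
The smallest integer exceeding 3.929 is 4.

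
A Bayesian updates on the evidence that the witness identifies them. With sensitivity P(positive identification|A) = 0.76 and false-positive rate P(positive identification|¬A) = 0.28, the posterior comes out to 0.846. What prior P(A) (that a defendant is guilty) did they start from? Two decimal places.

P(A) = 0.67

Bayes' rule in odds form gives O(A|E) = O(A)·[P(E|A)/P(E|¬A)], hence O(A) = O(A|E)/LR.
Posterior odds = 0.846/(1−0.846) = 5.4935. LR = 0.76/0.28 = 2.7143.
Prior odds = 5.4935/2.7143 = 2.0239, so P(A) = 2.0239/(1+2.0239) ≈ 0.67.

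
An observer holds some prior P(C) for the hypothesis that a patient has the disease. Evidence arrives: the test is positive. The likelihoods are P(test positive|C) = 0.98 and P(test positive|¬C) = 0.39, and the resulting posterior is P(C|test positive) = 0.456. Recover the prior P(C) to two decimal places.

P(C) = 0.25

In odds form, posterior odds = prior odds × likelihood ratio, so prior odds = posterior odds ÷ LR.
Posterior odds = 0.456/(1−0.456) = 0.8382. LR = 0.98/0.39 = 2.5128.
Prior odds = 0.8382/2.5128 = 0.3336, so P(C) = 0.3336/(1+0.3336) ≈ 0.25.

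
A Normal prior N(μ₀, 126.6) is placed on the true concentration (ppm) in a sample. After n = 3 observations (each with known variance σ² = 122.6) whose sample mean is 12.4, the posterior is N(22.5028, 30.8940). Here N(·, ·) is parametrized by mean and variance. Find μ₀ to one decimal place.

μ₀ = 53.8

With known observation variance, the Normal–Normal posterior has precision τ_n = τ₀ + n/σ² and mean μ_n = (τ₀μ₀ + (n/σ²)x̄)/τ_n.
Here τ₀ = 1/126.6 = 0.007899 and τ_data = 3/122.6 = 0.024470, so τ_n = 0.032369.
Rearranging for μ₀: μ₀ = (μ_n·τ_n − τ_data·x̄)/τ₀ = (22.5028·0.032369 − 0.024470·12.4) / 0.007899 = 0.424965/0.007899 ≈ 53.8.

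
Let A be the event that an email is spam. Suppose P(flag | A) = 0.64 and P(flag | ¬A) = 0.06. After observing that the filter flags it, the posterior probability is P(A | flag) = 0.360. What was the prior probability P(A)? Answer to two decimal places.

Bayes' rule in odds form gives O(A|E) = O(A)·[P(E|A)/P(E|¬A)], hence O(A) = O(A|E)/LR.
Posterior odds = 0.360/(1−0.360) = 0.5625. LR = 0.64/0.06 = 10.6667.
Prior odds = 0.5625/10.6667 = 0.0527, so P(A) = 0.0527/(1+0.0527) ≈ 0.05.

P(A) = 0.05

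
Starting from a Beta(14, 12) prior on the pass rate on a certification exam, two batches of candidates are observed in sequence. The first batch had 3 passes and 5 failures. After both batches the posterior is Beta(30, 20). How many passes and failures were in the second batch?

13 passes and 3 failures

Sequential conjugate updates are equivalent to a single update on the pooled data, so total successes = posterior α − prior α and total failures = posterior β − prior β.
Total across both batches: 30−14=16 passes, 20−12=8 failures.
Subtract the first batch: 16−3=13 passes and 8−5=3 failures.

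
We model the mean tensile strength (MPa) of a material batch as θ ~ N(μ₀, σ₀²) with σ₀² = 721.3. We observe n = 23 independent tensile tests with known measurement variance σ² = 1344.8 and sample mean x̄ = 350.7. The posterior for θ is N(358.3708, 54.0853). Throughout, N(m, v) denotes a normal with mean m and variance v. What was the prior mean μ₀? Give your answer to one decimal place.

μ₀ = 453.0

The posterior mean is a precision-weighted average: μ_n = (τ₀μ₀ + τ_data·x̄)/(τ₀+τ_data), with τ₀=1/σ₀² and τ_data=n/σ².
Here τ₀ = 1/721.3 = 0.001386 and τ_data = 23/1344.8 = 0.017103, so τ_n = 0.018489.
Rearranging for μ₀: μ₀ = (μ_n·τ_n − τ_data·x̄)/τ₀ = (358.3708·0.018489 − 0.017103·350.7) / 0.001386 = 0.627896/0.001386 ≈ 453.0.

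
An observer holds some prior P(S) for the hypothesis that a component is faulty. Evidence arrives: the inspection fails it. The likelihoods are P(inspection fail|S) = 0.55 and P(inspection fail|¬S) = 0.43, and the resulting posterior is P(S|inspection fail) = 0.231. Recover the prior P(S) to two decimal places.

P(S) = 0.19

In odds form, posterior odds = prior odds × likelihood ratio, so prior odds = posterior odds ÷ LR.
Posterior odds = 0.231/(1−0.231) = 0.3004. LR = 0.55/0.43 = 1.2791.
Prior odds = 0.3004/1.2791 = 0.2349, so P(S) = 0.2349/(1+0.2349) ≈ 0.19.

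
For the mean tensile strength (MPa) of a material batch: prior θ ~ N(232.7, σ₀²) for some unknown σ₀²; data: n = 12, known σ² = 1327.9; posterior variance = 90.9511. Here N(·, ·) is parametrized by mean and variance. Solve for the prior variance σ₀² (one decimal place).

Posterior precision equals prior precision plus data precision: 1/σ_n² = 1/σ₀² + n/σ².
So 1/σ₀² = 1/90.9511 − 12/1327.9 = 0.010995 − 0.009037 = 0.001958.
Hence σ₀² = 1/0.001958 ≈ 510.7.

σ₀² = 510.7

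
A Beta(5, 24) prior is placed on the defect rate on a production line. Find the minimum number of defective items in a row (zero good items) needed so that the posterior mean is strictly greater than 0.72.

After k defective items and 0 good items the posterior is Beta(5+k, 24), with mean (5+k)/(5+24+k).
Set (5+k)/(29+k) > 0.72 and solve: k > (0.72·29 − 5)/(1 − 0.72) = 56.714.
The smallest integer exceeding 56.714 is 57.

k = 57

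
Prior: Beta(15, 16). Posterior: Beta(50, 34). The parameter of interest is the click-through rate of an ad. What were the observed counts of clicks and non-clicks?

35 clicks and 18 non-clicks

Under Beta–binomial conjugacy the posterior parameters are (a+s, b+f).
Match parameters: s=50−15=35, f=34−16=18.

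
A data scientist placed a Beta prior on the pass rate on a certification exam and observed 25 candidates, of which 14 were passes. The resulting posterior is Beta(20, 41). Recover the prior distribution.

Under Beta–binomial conjugacy the posterior parameters are (a+s, b+f).
Subtract the data counts: 20−14=6, 41−11=30.

Beta(6, 30)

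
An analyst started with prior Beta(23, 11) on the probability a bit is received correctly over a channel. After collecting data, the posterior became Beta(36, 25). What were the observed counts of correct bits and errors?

A Beta(a, b) prior with s successes and f failures in binomial data gives a Beta(a+s, b+f) posterior.
So s = 36 − 23 = 13 and f = 25 − 11 = 14.

13 correct bits and 14 errors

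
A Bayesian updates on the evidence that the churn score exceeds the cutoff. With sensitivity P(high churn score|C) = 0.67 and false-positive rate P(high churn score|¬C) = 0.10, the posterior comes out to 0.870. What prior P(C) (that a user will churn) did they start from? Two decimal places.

P(C) = 0.50

Bayes' rule in odds form gives O(C|E) = O(C)·[P(E|C)/P(E|¬C)], hence O(C) = O(C|E)/LR.
Posterior odds = 0.870/(1−0.870) = 6.6923. LR = 0.67/0.10 = 6.7000.
Prior odds = 6.6923/6.7000 = 0.9989, so P(C) = 0.9989/(1+0.9989) ≈ 0.50.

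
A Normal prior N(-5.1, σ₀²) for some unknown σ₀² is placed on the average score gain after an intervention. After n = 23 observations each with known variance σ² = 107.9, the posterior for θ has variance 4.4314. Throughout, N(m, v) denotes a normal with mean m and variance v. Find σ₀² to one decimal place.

For the Normal–Normal model with known σ², precisions add: τ_n = τ₀ + n/σ².
So 1/σ₀² = 1/4.4314 − 23/107.9 = 0.225662 − 0.213160 = 0.012502.
Hence σ₀² = 1/0.012502 ≈ 80.0.

σ₀² = 80.0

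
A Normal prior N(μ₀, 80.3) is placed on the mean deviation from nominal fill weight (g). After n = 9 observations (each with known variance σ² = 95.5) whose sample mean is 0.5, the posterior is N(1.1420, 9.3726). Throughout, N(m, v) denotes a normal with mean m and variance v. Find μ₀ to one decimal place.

μ₀ = 6.0

The posterior mean is a precision-weighted average: μ_n = (τ₀μ₀ + τ_data·x̄)/(τ₀+τ_data), with τ₀=1/σ₀² and τ_data=n/σ².
Here τ₀ = 1/80.3 = 0.012453 and τ_data = 9/95.5 = 0.094241, so τ_n = 0.106694.
Rearranging for μ₀: μ₀ = (μ_n·τ_n − τ_data·x̄)/τ₀ = (1.1420·0.106694 − 0.094241·0.5) / 0.012453 = 0.074724/0.012453 ≈ 6.0.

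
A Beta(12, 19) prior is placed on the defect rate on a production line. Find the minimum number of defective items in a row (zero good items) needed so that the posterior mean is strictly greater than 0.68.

k = 29

After k defective items and 0 good items the posterior is Beta(12+k, 19), with mean (12+k)/(12+19+k).
Set (12+k)/(31+k) > 0.68 and solve: k > (0.68·31 − 12)/(1 − 0.68) = 28.375.
The smallest integer exceeding 28.375 is 29, and checking k=29: (41)/(60) = 0.6833 > 0.68.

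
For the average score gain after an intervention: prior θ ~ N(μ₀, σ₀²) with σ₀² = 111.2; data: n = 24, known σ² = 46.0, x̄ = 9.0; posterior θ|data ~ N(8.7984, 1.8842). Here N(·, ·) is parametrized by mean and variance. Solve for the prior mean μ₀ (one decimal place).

μ₀ = -2.9

The posterior mean is a precision-weighted average: μ_n = (τ₀μ₀ + τ_data·x̄)/(τ₀+τ_data), with τ₀=1/σ₀² and τ_data=n/σ².
Here τ₀ = 1/111.2 = 0.008993 and τ_data = 24/46.0 = 0.521739, so τ_n = 0.530732.
Rearranging for μ₀: μ₀ = (μ_n·τ_n − τ_data·x̄)/τ₀ = (8.7984·0.530732 − 0.521739·9.0) / 0.008993 = -0.026059/0.008993 ≈ -2.9.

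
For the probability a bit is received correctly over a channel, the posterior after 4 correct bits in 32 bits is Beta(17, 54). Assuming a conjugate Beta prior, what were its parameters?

A Beta(a, b) prior with s successes and f failures in binomial data gives a Beta(a+s, b+f) posterior.
Subtract the data counts: 17−4=13, 54−28=26.

Beta(13, 26)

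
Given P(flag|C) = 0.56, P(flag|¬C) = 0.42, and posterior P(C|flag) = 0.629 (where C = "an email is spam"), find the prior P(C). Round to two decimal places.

In odds form, posterior odds = prior odds × likelihood ratio, so prior odds = posterior odds ÷ LR.
Posterior odds = 0.629/(1−0.629) = 1.6954. LR = 0.56/0.42 = 1.3333.
Prior odds = 1.6954/1.3333 = 1.2716, so P(C) = 1.2716/(1+1.2716) ≈ 0.56.

P(C) = 0.56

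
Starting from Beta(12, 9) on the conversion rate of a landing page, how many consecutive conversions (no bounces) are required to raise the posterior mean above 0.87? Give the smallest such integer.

k = 49

After k conversions and 0 bounces the posterior is Beta(12+k, 9), with mean (12+k)/(12+9+k).
Set (12+k)/(21+k) > 0.87 and solve: k > (0.87·21 − 12)/(1 − 0.87) = 48.231.
The smallest integer exceeding 48.231 is 49.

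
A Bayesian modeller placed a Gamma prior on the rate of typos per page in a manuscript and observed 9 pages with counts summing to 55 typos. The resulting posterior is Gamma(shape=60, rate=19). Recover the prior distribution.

Gamma(shape=5, rate=10)

Gamma–Poisson conjugacy: posterior shape = α + Σxᵢ, posterior rate = β + n.
So α = 60 − 55 = 5 and β = 19 − 9 = 10.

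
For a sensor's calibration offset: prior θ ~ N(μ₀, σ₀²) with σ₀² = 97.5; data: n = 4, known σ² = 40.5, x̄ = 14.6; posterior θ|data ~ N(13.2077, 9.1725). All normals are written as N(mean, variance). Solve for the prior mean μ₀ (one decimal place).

With known observation variance, the Normal–Normal posterior has precision τ_n = τ₀ + n/σ² and mean μ_n = (τ₀μ₀ + (n/σ²)x̄)/τ_n.
Here τ₀ = 1/97.5 = 0.010256 and τ_data = 4/40.5 = 0.098765, so τ_n = 0.109021.
Rearranging for μ₀: μ₀ = (μ_n·τ_n − τ_data·x̄)/τ₀ = (13.2077·0.109021 − 0.098765·14.6) / 0.010256 = -0.002052/0.010256 ≈ -0.2.

μ₀ = -0.2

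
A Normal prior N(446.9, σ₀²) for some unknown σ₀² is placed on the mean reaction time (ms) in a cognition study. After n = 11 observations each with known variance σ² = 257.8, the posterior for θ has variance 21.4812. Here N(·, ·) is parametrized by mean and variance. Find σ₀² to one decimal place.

σ₀² = 257.5

Posterior precision equals prior precision plus data precision: 1/σ_n² = 1/σ₀² + n/σ².
So 1/σ₀² = 1/21.4812 − 11/257.8 = 0.046552 − 0.042669 = 0.003883.
Hence σ₀² = 1/0.003883 ≈ 257.5.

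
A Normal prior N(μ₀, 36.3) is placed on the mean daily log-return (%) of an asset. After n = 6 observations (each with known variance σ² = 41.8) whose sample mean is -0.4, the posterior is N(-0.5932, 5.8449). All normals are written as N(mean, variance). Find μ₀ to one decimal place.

With known observation variance, the Normal–Normal posterior has precision τ_n = τ₀ + n/σ² and mean μ_n = (τ₀μ₀ + (n/σ²)x̄)/τ_n.
Here τ₀ = 1/36.3 = 0.027548 and τ_data = 6/41.8 = 0.143541, so τ_n = 0.171089.
Rearranging for μ₀: μ₀ = (μ_n·τ_n − τ_data·x̄)/τ₀ = (-0.5932·0.171089 − 0.143541·-0.4) / 0.027548 = -0.044074/0.027548 ≈ -1.6.

μ₀ = -1.6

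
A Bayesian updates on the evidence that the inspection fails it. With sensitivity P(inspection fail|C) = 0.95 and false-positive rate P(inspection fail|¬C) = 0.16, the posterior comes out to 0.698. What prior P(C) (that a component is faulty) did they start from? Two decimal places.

In odds form, posterior odds = prior odds × likelihood ratio, so prior odds = posterior odds ÷ LR.
Posterior odds = 0.698/(1−0.698) = 2.3113. LR = 0.95/0.16 = 5.9375.
Prior odds = 2.3113/5.9375 = 0.3893, so P(C) = 0.3893/(1+0.3893) ≈ 0.28.

P(C) = 0.28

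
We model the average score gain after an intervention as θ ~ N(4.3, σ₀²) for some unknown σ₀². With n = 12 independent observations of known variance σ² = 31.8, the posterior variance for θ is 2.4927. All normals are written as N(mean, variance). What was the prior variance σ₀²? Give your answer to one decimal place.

σ₀² = 42.0

Posterior precision equals prior precision plus data precision: 1/σ_n² = 1/σ₀² + n/σ².
So 1/σ₀² = 1/2.4927 − 12/31.8 = 0.401171 − 0.377358 = 0.023813.
Hence σ₀² = 1/0.023813 ≈ 42.0.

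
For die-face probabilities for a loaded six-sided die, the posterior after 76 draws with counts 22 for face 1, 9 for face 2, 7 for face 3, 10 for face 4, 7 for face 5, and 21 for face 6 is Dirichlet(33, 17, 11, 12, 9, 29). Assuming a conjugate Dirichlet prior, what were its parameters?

For a Dirichlet(α) prior with multinomial counts c, the posterior is Dirichlet(α + c) componentwise.
Subtract each count from the matching posterior parameter: 33−22=11, 17−9=8, 11−7=4, 12−10=2, 9−7=2, 29−21=8.

Dirichlet(11, 8, 4, 2, 2, 8)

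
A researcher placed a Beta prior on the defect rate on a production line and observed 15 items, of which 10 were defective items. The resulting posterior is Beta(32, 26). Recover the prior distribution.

Beta is conjugate to the binomial likelihood: posterior = Beta(α+s, β+f).
Subtract the data counts: 32−10=22, 26−5=21.

Beta(22, 21)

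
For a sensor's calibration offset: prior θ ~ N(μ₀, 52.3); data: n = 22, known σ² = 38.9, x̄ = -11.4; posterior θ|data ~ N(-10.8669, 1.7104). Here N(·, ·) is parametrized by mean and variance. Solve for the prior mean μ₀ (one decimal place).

μ₀ = 4.9

The posterior mean is a precision-weighted average: μ_n = (τ₀μ₀ + τ_data·x̄)/(τ₀+τ_data), with τ₀=1/σ₀² and τ_data=n/σ².
Here τ₀ = 1/52.3 = 0.019120 and τ_data = 22/38.9 = 0.565553, so τ_n = 0.584673.
Rearranging for μ₀: μ₀ = (μ_n·τ_n − τ_data·x̄)/τ₀ = (-10.8669·0.584673 − 0.565553·-11.4) / 0.019120 = 0.093721/0.019120 ≈ 4.9.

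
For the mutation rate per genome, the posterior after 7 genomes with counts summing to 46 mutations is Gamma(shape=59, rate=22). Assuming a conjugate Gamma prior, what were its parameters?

Gamma–Poisson conjugacy: posterior shape = α + Σxᵢ, posterior rate = β + n.
So α = 59 − 46 = 13 and β = 22 − 7 = 15.

Gamma(shape=13, rate=15)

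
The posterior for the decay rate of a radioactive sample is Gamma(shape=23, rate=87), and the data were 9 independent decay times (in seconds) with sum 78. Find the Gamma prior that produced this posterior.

Gamma(shape=14, rate=9)

Gamma–exponential conjugacy: posterior shape = α + n, posterior rate = β + Σtᵢ.
So α = 23 − 9 = 14 and β = 87 − 78 = 9.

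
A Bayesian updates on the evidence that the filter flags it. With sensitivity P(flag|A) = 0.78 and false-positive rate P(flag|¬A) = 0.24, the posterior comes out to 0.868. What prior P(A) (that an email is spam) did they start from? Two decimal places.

In odds form, posterior odds = prior odds × likelihood ratio, so prior odds = posterior odds ÷ LR.
Posterior odds = 0.868/(1−0.868) = 6.5758. LR = 0.78/0.24 = 3.2500.
Prior odds = 6.5758/3.2500 = 2.0233, so P(A) = 2.0233/(1+2.0233) ≈ 0.67.

P(A) = 0.67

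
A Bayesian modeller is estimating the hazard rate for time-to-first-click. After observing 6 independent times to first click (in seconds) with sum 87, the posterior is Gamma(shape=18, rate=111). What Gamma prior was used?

Gamma–exponential conjugacy: posterior shape = α + n, posterior rate = β + Σtᵢ.
So α = 18 − 6 = 12 and β = 111 − 87 = 24.

Gamma(shape=12, rate=24)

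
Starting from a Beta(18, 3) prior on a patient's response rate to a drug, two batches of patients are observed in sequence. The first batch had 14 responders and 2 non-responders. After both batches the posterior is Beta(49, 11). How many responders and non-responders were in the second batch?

Sequential conjugate updates are equivalent to a single update on the pooled data, so total successes = posterior α − prior α and total failures = posterior β − prior β.
Total across both batches: 49−18=31 responders, 11−3=8 non-responders.
Subtract the first batch: 31−14=17 responders and 8−2=6 non-responders.

17 responders and 6 non-responders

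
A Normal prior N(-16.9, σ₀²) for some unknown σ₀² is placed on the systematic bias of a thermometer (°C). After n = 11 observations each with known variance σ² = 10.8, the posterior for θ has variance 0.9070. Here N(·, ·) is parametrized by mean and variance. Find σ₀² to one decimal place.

σ₀² = 11.9

For the Normal–Normal model with known σ², precisions add: τ_n = τ₀ + n/σ².
So 1/σ₀² = 1/0.9070 − 11/10.8 = 1.102536 − 1.018519 = 0.084017.
Hence σ₀² = 1/0.084017 ≈ 11.9.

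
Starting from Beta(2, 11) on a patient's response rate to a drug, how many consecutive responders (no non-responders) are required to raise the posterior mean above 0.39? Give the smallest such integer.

After k responders and 0 non-responders the posterior is Beta(2+k, 11), with mean (2+k)/(2+11+k).
Set (2+k)/(13+k) > 0.39 and solve: k > (0.39·13 − 2)/(1 − 0.39) = 5.033.
The smallest integer exceeding 5.033 is 6, and checking k=6: (8)/(19) = 0.4211 > 0.39.

k = 6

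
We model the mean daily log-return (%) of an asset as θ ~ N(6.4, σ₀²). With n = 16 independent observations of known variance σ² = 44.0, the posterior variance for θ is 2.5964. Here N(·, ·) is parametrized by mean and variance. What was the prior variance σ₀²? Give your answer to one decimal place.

σ₀² = 46.5

Posterior precision equals prior precision plus data precision: 1/σ_n² = 1/σ₀² + n/σ².
So 1/σ₀² = 1/2.5964 − 16/44.0 = 0.385149 − 0.363636 = 0.021513.
Hence σ₀² = 1/0.021513 ≈ 46.5.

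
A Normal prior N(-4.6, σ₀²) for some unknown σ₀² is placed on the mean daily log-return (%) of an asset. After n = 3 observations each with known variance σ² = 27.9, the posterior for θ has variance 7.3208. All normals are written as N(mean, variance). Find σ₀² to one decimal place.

σ₀² = 34.4

For the Normal–Normal model with known σ², precisions add: τ_n = τ₀ + n/σ².
So 1/σ₀² = 1/7.3208 − 3/27.9 = 0.136597 − 0.107527 = 0.029070.
Hence σ₀² = 1/0.029070 ≈ 34.4.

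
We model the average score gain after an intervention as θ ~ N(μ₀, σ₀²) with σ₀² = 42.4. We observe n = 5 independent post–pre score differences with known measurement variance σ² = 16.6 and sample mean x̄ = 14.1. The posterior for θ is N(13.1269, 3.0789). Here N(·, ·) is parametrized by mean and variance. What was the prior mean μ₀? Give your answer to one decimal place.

With known observation variance, the Normal–Normal posterior has precision τ_n = τ₀ + n/σ² and mean μ_n = (τ₀μ₀ + (n/σ²)x̄)/τ_n.
Here τ₀ = 1/42.4 = 0.023585 and τ_data = 5/16.6 = 0.301205, so τ_n = 0.324790.
Rearranging for μ₀: μ₀ = (μ_n·τ_n − τ_data·x̄)/τ₀ = (13.1269·0.324790 − 0.301205·14.1) / 0.023585 = 0.016495/0.023585 ≈ 0.7.

μ₀ = 0.7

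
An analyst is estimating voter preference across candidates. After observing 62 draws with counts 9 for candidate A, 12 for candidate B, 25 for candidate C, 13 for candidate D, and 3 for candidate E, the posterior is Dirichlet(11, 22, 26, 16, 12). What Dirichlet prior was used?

Dirichlet(2, 10, 1, 3, 9)

For a Dirichlet(α) prior with multinomial counts c, the posterior is Dirichlet(α + c) componentwise.
Subtract each count from the matching posterior parameter: 11−9=2, 22−12=10, 26−25=1, 16−13=3, 12−3=9.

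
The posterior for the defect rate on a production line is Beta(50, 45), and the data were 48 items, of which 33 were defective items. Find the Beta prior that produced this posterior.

Under Beta–binomial conjugacy the posterior parameters are (α+s, β+f).
Subtract the data counts: 50−33=17, 45−15=30.

Beta(17, 30)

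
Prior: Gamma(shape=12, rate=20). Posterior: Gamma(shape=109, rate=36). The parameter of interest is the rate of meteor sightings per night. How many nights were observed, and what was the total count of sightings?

n = 16 nights with total 97 sightings

Gamma–Poisson conjugacy: posterior shape = α + Σxᵢ, posterior rate = β + n.
Matching: Σxᵢ = 109 − 12 = 97 and n = 36 − 20 = 16.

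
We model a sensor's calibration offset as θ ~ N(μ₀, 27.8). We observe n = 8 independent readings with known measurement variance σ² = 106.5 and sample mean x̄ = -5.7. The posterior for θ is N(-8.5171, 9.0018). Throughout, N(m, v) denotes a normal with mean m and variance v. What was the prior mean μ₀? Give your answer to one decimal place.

μ₀ = -14.4

The posterior mean is a precision-weighted average: μ_n = (τ₀μ₀ + τ_data·x̄)/(τ₀+τ_data), with τ₀=1/σ₀² and τ_data=n/σ².
Here τ₀ = 1/27.8 = 0.035971 and τ_data = 8/106.5 = 0.075117, so τ_n = 0.111088.
Rearranging for μ₀: μ₀ = (μ_n·τ_n − τ_data·x̄)/τ₀ = (-8.5171·0.111088 − 0.075117·-5.7) / 0.035971 = -0.517981/0.035971 ≈ -14.4.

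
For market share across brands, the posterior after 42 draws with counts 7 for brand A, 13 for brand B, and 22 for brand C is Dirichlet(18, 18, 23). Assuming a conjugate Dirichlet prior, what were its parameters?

Dirichlet(11, 5, 1)

For a Dirichlet(α) prior with multinomial counts c, the posterior is Dirichlet(α + c) componentwise.
Subtract each count from the matching posterior parameter: 18−7=11, 18−13=5, 23−22=1.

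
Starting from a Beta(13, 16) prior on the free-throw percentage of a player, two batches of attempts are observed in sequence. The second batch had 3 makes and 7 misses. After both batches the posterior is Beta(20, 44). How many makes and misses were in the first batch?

4 makes and 21 misses

Sequential conjugate updates are equivalent to a single update on the pooled data, so total successes = posterior α − prior α and total failures = posterior β − prior β.
Total across both batches: 20−13=7 makes, 44−16=28 misses.
Subtract the second batch: 7−3=4 makes and 28−7=21 misses.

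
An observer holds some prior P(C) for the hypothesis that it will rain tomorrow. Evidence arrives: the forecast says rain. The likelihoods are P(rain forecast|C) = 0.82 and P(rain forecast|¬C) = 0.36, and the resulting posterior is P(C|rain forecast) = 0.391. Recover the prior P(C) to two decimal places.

Bayes' rule in odds form gives O(C|E) = O(C)·[P(E|C)/P(E|¬C)], hence O(C) = O(C|E)/LR.
Posterior odds = 0.391/(1−0.391) = 0.6420. LR = 0.82/0.36 = 2.2778.
Prior odds = 0.6420/2.2778 = 0.2819, so P(C) = 0.2819/(1+0.2819) ≈ 0.22.

P(C) = 0.22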